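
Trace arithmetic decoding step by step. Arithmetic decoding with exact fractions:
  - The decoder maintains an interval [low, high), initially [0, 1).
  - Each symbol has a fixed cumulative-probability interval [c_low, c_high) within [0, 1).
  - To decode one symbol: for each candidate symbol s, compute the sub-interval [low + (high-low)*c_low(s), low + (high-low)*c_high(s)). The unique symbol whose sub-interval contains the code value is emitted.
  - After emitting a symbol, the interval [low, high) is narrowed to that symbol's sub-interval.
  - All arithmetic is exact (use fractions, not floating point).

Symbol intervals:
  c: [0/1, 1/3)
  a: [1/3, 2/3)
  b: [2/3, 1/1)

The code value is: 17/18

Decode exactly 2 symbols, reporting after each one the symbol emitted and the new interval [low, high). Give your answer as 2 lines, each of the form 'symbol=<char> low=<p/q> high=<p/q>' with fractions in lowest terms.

Answer: symbol=b low=2/3 high=1/1
symbol=b low=8/9 high=1/1

Derivation:
Step 1: interval [0/1, 1/1), width = 1/1 - 0/1 = 1/1
  'c': [0/1 + 1/1*0/1, 0/1 + 1/1*1/3) = [0/1, 1/3)
  'a': [0/1 + 1/1*1/3, 0/1 + 1/1*2/3) = [1/3, 2/3)
  'b': [0/1 + 1/1*2/3, 0/1 + 1/1*1/1) = [2/3, 1/1) <- contains code 17/18
  emit 'b', narrow to [2/3, 1/1)
Step 2: interval [2/3, 1/1), width = 1/1 - 2/3 = 1/3
  'c': [2/3 + 1/3*0/1, 2/3 + 1/3*1/3) = [2/3, 7/9)
  'a': [2/3 + 1/3*1/3, 2/3 + 1/3*2/3) = [7/9, 8/9)
  'b': [2/3 + 1/3*2/3, 2/3 + 1/3*1/1) = [8/9, 1/1) <- contains code 17/18
  emit 'b', narrow to [8/9, 1/1)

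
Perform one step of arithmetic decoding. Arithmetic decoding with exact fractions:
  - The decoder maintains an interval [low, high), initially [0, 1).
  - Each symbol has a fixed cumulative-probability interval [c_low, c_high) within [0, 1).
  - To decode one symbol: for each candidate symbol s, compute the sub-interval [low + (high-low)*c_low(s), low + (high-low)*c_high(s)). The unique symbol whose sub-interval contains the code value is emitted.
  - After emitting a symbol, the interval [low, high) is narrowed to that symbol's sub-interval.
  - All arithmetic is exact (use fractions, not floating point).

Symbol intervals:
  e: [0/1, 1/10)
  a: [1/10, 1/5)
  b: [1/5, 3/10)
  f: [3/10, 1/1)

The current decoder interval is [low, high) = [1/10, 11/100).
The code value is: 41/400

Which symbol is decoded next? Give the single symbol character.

Answer: b

Derivation:
Interval width = high − low = 11/100 − 1/10 = 1/100
Scaled code = (code − low) / width = (41/400 − 1/10) / 1/100 = 1/4
  e: [0/1, 1/10) 
  a: [1/10, 1/5) 
  b: [1/5, 3/10) ← scaled code falls here ✓
  f: [3/10, 1/1) 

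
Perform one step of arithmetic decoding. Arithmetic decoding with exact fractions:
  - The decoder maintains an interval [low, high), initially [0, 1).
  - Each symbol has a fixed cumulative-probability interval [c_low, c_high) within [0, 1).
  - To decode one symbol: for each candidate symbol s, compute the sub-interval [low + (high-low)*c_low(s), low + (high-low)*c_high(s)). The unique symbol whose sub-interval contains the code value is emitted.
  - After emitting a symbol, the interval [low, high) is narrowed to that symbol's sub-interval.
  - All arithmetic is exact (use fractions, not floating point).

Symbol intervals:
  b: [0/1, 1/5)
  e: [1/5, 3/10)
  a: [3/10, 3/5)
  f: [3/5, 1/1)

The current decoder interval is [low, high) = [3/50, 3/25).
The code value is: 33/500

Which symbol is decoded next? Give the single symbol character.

Interval width = high − low = 3/25 − 3/50 = 3/50
Scaled code = (code − low) / width = (33/500 − 3/50) / 3/50 = 1/10
  b: [0/1, 1/5) ← scaled code falls here ✓
  e: [1/5, 3/10) 
  a: [3/10, 3/5) 
  f: [3/5, 1/1) 

Answer: b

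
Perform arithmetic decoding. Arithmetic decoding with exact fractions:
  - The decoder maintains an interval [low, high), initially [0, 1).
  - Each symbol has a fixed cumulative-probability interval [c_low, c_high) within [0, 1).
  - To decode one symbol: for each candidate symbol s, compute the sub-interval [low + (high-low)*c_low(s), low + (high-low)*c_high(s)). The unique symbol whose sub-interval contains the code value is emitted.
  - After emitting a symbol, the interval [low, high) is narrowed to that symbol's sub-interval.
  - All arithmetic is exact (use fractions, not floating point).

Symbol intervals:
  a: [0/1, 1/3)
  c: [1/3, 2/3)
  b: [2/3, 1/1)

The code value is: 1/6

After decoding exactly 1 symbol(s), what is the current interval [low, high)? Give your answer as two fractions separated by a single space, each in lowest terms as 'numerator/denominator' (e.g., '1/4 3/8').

Answer: 0/1 1/3

Derivation:
Step 1: interval [0/1, 1/1), width = 1/1 - 0/1 = 1/1
  'a': [0/1 + 1/1*0/1, 0/1 + 1/1*1/3) = [0/1, 1/3) <- contains code 1/6
  'c': [0/1 + 1/1*1/3, 0/1 + 1/1*2/3) = [1/3, 2/3)
  'b': [0/1 + 1/1*2/3, 0/1 + 1/1*1/1) = [2/3, 1/1)
  emit 'a', narrow to [0/1, 1/3)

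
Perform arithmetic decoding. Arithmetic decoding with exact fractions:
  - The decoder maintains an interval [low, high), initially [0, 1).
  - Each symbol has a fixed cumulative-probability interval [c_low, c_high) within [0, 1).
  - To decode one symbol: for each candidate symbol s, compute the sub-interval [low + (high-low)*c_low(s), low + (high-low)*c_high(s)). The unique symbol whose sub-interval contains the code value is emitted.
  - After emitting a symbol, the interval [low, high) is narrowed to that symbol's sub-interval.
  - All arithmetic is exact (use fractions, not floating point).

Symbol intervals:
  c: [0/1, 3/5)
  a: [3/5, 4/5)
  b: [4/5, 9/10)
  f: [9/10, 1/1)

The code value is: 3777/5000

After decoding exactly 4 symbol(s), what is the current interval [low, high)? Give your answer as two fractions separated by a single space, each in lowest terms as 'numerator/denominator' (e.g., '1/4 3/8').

Answer: 472/625 1889/2500

Derivation:
Step 1: interval [0/1, 1/1), width = 1/1 - 0/1 = 1/1
  'c': [0/1 + 1/1*0/1, 0/1 + 1/1*3/5) = [0/1, 3/5)
  'a': [0/1 + 1/1*3/5, 0/1 + 1/1*4/5) = [3/5, 4/5) <- contains code 3777/5000
  'b': [0/1 + 1/1*4/5, 0/1 + 1/1*9/10) = [4/5, 9/10)
  'f': [0/1 + 1/1*9/10, 0/1 + 1/1*1/1) = [9/10, 1/1)
  emit 'a', narrow to [3/5, 4/5)
Step 2: interval [3/5, 4/5), width = 4/5 - 3/5 = 1/5
  'c': [3/5 + 1/5*0/1, 3/5 + 1/5*3/5) = [3/5, 18/25)
  'a': [3/5 + 1/5*3/5, 3/5 + 1/5*4/5) = [18/25, 19/25) <- contains code 3777/5000
  'b': [3/5 + 1/5*4/5, 3/5 + 1/5*9/10) = [19/25, 39/50)
  'f': [3/5 + 1/5*9/10, 3/5 + 1/5*1/1) = [39/50, 4/5)
  emit 'a', narrow to [18/25, 19/25)
Step 3: interval [18/25, 19/25), width = 19/25 - 18/25 = 1/25
  'c': [18/25 + 1/25*0/1, 18/25 + 1/25*3/5) = [18/25, 93/125)
  'a': [18/25 + 1/25*3/5, 18/25 + 1/25*4/5) = [93/125, 94/125)
  'b': [18/25 + 1/25*4/5, 18/25 + 1/25*9/10) = [94/125, 189/250) <- contains code 3777/5000
  'f': [18/25 + 1/25*9/10, 18/25 + 1/25*1/1) = [189/250, 19/25)
  emit 'b', narrow to [94/125, 189/250)
Step 4: interval [94/125, 189/250), width = 189/250 - 94/125 = 1/250
  'c': [94/125 + 1/250*0/1, 94/125 + 1/250*3/5) = [94/125, 943/1250)
  'a': [94/125 + 1/250*3/5, 94/125 + 1/250*4/5) = [943/1250, 472/625)
  'b': [94/125 + 1/250*4/5, 94/125 + 1/250*9/10) = [472/625, 1889/2500) <- contains code 3777/5000
  'f': [94/125 + 1/250*9/10, 94/125 + 1/250*1/1) = [1889/2500, 189/250)
  emit 'b', narrow to [472/625, 1889/2500)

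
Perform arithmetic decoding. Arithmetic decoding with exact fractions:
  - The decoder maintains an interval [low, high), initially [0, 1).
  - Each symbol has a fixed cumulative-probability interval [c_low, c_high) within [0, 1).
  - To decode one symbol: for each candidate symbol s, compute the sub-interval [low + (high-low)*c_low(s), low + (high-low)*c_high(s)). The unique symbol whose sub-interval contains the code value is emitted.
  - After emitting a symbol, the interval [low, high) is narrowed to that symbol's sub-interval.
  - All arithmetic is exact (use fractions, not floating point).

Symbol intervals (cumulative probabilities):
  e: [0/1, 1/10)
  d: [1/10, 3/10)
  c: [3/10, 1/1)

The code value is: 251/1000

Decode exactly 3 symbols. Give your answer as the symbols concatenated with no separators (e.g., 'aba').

Step 1: interval [0/1, 1/1), width = 1/1 - 0/1 = 1/1
  'e': [0/1 + 1/1*0/1, 0/1 + 1/1*1/10) = [0/1, 1/10)
  'd': [0/1 + 1/1*1/10, 0/1 + 1/1*3/10) = [1/10, 3/10) <- contains code 251/1000
  'c': [0/1 + 1/1*3/10, 0/1 + 1/1*1/1) = [3/10, 1/1)
  emit 'd', narrow to [1/10, 3/10)
Step 2: interval [1/10, 3/10), width = 3/10 - 1/10 = 1/5
  'e': [1/10 + 1/5*0/1, 1/10 + 1/5*1/10) = [1/10, 3/25)
  'd': [1/10 + 1/5*1/10, 1/10 + 1/5*3/10) = [3/25, 4/25)
  'c': [1/10 + 1/5*3/10, 1/10 + 1/5*1/1) = [4/25, 3/10) <- contains code 251/1000
  emit 'c', narrow to [4/25, 3/10)
Step 3: interval [4/25, 3/10), width = 3/10 - 4/25 = 7/50
  'e': [4/25 + 7/50*0/1, 4/25 + 7/50*1/10) = [4/25, 87/500)
  'd': [4/25 + 7/50*1/10, 4/25 + 7/50*3/10) = [87/500, 101/500)
  'c': [4/25 + 7/50*3/10, 4/25 + 7/50*1/1) = [101/500, 3/10) <- contains code 251/1000
  emit 'c', narrow to [101/500, 3/10)

Answer: dcc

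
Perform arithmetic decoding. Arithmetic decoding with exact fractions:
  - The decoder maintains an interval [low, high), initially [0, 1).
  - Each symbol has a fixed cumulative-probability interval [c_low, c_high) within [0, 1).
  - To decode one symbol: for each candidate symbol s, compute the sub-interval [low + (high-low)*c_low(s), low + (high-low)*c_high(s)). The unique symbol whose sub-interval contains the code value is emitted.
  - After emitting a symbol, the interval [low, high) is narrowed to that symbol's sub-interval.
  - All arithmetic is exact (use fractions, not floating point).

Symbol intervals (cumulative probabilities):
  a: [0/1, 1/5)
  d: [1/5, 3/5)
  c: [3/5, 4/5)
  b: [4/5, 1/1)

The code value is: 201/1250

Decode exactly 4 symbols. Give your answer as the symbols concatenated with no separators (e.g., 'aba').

Answer: abaa

Derivation:
Step 1: interval [0/1, 1/1), width = 1/1 - 0/1 = 1/1
  'a': [0/1 + 1/1*0/1, 0/1 + 1/1*1/5) = [0/1, 1/5) <- contains code 201/1250
  'd': [0/1 + 1/1*1/5, 0/1 + 1/1*3/5) = [1/5, 3/5)
  'c': [0/1 + 1/1*3/5, 0/1 + 1/1*4/5) = [3/5, 4/5)
  'b': [0/1 + 1/1*4/5, 0/1 + 1/1*1/1) = [4/5, 1/1)
  emit 'a', narrow to [0/1, 1/5)
Step 2: interval [0/1, 1/5), width = 1/5 - 0/1 = 1/5
  'a': [0/1 + 1/5*0/1, 0/1 + 1/5*1/5) = [0/1, 1/25)
  'd': [0/1 + 1/5*1/5, 0/1 + 1/5*3/5) = [1/25, 3/25)
  'c': [0/1 + 1/5*3/5, 0/1 + 1/5*4/5) = [3/25, 4/25)
  'b': [0/1 + 1/5*4/5, 0/1 + 1/5*1/1) = [4/25, 1/5) <- contains code 201/1250
  emit 'b', narrow to [4/25, 1/5)
Step 3: interval [4/25, 1/5), width = 1/5 - 4/25 = 1/25
  'a': [4/25 + 1/25*0/1, 4/25 + 1/25*1/5) = [4/25, 21/125) <- contains code 201/1250
  'd': [4/25 + 1/25*1/5, 4/25 + 1/25*3/5) = [21/125, 23/125)
  'c': [4/25 + 1/25*3/5, 4/25 + 1/25*4/5) = [23/125, 24/125)
  'b': [4/25 + 1/25*4/5, 4/25 + 1/25*1/1) = [24/125, 1/5)
  emit 'a', narrow to [4/25, 21/125)
Step 4: interval [4/25, 21/125), width = 21/125 - 4/25 = 1/125
  'a': [4/25 + 1/125*0/1, 4/25 + 1/125*1/5) = [4/25, 101/625) <- contains code 201/1250
  'd': [4/25 + 1/125*1/5, 4/25 + 1/125*3/5) = [101/625, 103/625)
  'c': [4/25 + 1/125*3/5, 4/25 + 1/125*4/5) = [103/625, 104/625)
  'b': [4/25 + 1/125*4/5, 4/25 + 1/125*1/1) = [104/625, 21/125)
  emit 'a', narrow to [4/25, 101/625)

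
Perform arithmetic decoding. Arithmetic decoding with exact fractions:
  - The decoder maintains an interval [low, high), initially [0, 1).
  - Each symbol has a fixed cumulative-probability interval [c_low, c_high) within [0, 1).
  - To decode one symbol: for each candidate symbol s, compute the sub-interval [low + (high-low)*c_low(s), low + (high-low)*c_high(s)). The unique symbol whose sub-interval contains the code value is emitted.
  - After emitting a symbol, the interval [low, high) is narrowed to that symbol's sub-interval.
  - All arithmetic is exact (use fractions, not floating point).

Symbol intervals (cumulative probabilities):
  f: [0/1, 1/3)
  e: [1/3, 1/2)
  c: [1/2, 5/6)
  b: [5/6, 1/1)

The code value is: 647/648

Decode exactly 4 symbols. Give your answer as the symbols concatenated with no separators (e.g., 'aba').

Answer: bbbc

Derivation:
Step 1: interval [0/1, 1/1), width = 1/1 - 0/1 = 1/1
  'f': [0/1 + 1/1*0/1, 0/1 + 1/1*1/3) = [0/1, 1/3)
  'e': [0/1 + 1/1*1/3, 0/1 + 1/1*1/2) = [1/3, 1/2)
  'c': [0/1 + 1/1*1/2, 0/1 + 1/1*5/6) = [1/2, 5/6)
  'b': [0/1 + 1/1*5/6, 0/1 + 1/1*1/1) = [5/6, 1/1) <- contains code 647/648
  emit 'b', narrow to [5/6, 1/1)
Step 2: interval [5/6, 1/1), width = 1/1 - 5/6 = 1/6
  'f': [5/6 + 1/6*0/1, 5/6 + 1/6*1/3) = [5/6, 8/9)
  'e': [5/6 + 1/6*1/3, 5/6 + 1/6*1/2) = [8/9, 11/12)
  'c': [5/6 + 1/6*1/2, 5/6 + 1/6*5/6) = [11/12, 35/36)
  'b': [5/6 + 1/6*5/6, 5/6 + 1/6*1/1) = [35/36, 1/1) <- contains code 647/648
  emit 'b', narrow to [35/36, 1/1)
Step 3: interval [35/36, 1/1), width = 1/1 - 35/36 = 1/36
  'f': [35/36 + 1/36*0/1, 35/36 + 1/36*1/3) = [35/36, 53/54)
  'e': [35/36 + 1/36*1/3, 35/36 + 1/36*1/2) = [53/54, 71/72)
  'c': [35/36 + 1/36*1/2, 35/36 + 1/36*5/6) = [71/72, 215/216)
  'b': [35/36 + 1/36*5/6, 35/36 + 1/36*1/1) = [215/216, 1/1) <- contains code 647/648
  emit 'b', narrow to [215/216, 1/1)
Step 4: interval [215/216, 1/1), width = 1/1 - 215/216 = 1/216
  'f': [215/216 + 1/216*0/1, 215/216 + 1/216*1/3) = [215/216, 323/324)
  'e': [215/216 + 1/216*1/3, 215/216 + 1/216*1/2) = [323/324, 431/432)
  'c': [215/216 + 1/216*1/2, 215/216 + 1/216*5/6) = [431/432, 1295/1296) <- contains code 647/648
  'b': [215/216 + 1/216*5/6, 215/216 + 1/216*1/1) = [1295/1296, 1/1)
  emit 'c', narrow to [431/432, 1295/1296)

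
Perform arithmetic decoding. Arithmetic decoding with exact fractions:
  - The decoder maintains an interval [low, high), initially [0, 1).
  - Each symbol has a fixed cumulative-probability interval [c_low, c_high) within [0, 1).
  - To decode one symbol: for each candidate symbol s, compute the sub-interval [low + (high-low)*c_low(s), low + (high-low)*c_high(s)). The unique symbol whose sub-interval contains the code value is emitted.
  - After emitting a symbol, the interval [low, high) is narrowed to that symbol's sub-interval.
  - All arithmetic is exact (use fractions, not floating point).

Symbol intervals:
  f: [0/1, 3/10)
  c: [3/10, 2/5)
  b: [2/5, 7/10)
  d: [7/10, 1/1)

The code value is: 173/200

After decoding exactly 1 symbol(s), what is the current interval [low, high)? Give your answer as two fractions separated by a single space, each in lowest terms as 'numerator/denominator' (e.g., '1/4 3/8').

Step 1: interval [0/1, 1/1), width = 1/1 - 0/1 = 1/1
  'f': [0/1 + 1/1*0/1, 0/1 + 1/1*3/10) = [0/1, 3/10)
  'c': [0/1 + 1/1*3/10, 0/1 + 1/1*2/5) = [3/10, 2/5)
  'b': [0/1 + 1/1*2/5, 0/1 + 1/1*7/10) = [2/5, 7/10)
  'd': [0/1 + 1/1*7/10, 0/1 + 1/1*1/1) = [7/10, 1/1) <- contains code 173/200
  emit 'd', narrow to [7/10, 1/1)

Answer: 7/10 1/1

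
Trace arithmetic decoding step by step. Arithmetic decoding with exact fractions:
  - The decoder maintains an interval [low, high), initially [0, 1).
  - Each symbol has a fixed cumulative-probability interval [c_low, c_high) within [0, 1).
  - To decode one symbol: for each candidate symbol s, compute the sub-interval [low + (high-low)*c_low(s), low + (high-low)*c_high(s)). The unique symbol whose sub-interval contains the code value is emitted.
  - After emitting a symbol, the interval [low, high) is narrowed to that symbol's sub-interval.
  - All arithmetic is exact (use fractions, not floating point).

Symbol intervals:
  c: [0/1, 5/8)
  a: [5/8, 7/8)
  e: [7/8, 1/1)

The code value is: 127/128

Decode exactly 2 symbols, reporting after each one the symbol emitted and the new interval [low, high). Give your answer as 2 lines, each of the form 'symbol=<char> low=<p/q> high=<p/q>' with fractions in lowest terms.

Step 1: interval [0/1, 1/1), width = 1/1 - 0/1 = 1/1
  'c': [0/1 + 1/1*0/1, 0/1 + 1/1*5/8) = [0/1, 5/8)
  'a': [0/1 + 1/1*5/8, 0/1 + 1/1*7/8) = [5/8, 7/8)
  'e': [0/1 + 1/1*7/8, 0/1 + 1/1*1/1) = [7/8, 1/1) <- contains code 127/128
  emit 'e', narrow to [7/8, 1/1)
Step 2: interval [7/8, 1/1), width = 1/1 - 7/8 = 1/8
  'c': [7/8 + 1/8*0/1, 7/8 + 1/8*5/8) = [7/8, 61/64)
  'a': [7/8 + 1/8*5/8, 7/8 + 1/8*7/8) = [61/64, 63/64)
  'e': [7/8 + 1/8*7/8, 7/8 + 1/8*1/1) = [63/64, 1/1) <- contains code 127/128
  emit 'e', narrow to [63/64, 1/1)

Answer: symbol=e low=7/8 high=1/1
symbol=e low=63/64 high=1/1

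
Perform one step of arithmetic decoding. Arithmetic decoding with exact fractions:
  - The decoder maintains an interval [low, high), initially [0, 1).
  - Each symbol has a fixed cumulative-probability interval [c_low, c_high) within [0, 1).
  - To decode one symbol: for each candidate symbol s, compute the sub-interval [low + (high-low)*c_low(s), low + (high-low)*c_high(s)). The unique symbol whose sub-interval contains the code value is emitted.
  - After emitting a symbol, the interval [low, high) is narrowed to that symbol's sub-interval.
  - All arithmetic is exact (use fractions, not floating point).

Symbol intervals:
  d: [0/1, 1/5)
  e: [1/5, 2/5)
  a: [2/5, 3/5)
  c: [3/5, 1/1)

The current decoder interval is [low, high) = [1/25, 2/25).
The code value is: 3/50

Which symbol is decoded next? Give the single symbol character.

Answer: a

Derivation:
Interval width = high − low = 2/25 − 1/25 = 1/25
Scaled code = (code − low) / width = (3/50 − 1/25) / 1/25 = 1/2
  d: [0/1, 1/5) 
  e: [1/5, 2/5) 
  a: [2/5, 3/5) ← scaled code falls here ✓
  c: [3/5, 1/1) 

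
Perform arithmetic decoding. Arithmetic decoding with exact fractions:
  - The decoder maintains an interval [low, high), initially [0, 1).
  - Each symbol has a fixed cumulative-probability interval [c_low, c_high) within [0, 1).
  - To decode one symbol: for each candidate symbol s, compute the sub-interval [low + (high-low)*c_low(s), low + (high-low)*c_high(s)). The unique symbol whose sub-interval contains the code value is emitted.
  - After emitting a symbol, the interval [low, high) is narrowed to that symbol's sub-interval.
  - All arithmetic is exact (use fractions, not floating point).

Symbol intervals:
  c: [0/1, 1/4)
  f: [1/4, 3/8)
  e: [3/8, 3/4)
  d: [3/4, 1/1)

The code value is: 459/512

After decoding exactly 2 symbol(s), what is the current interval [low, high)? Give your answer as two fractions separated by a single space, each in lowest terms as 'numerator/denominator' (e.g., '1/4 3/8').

Step 1: interval [0/1, 1/1), width = 1/1 - 0/1 = 1/1
  'c': [0/1 + 1/1*0/1, 0/1 + 1/1*1/4) = [0/1, 1/4)
  'f': [0/1 + 1/1*1/4, 0/1 + 1/1*3/8) = [1/4, 3/8)
  'e': [0/1 + 1/1*3/8, 0/1 + 1/1*3/4) = [3/8, 3/4)
  'd': [0/1 + 1/1*3/4, 0/1 + 1/1*1/1) = [3/4, 1/1) <- contains code 459/512
  emit 'd', narrow to [3/4, 1/1)
Step 2: interval [3/4, 1/1), width = 1/1 - 3/4 = 1/4
  'c': [3/4 + 1/4*0/1, 3/4 + 1/4*1/4) = [3/4, 13/16)
  'f': [3/4 + 1/4*1/4, 3/4 + 1/4*3/8) = [13/16, 27/32)
  'e': [3/4 + 1/4*3/8, 3/4 + 1/4*3/4) = [27/32, 15/16) <- contains code 459/512
  'd': [3/4 + 1/4*3/4, 3/4 + 1/4*1/1) = [15/16, 1/1)
  emit 'e', narrow to [27/32, 15/16)

Answer: 27/32 15/16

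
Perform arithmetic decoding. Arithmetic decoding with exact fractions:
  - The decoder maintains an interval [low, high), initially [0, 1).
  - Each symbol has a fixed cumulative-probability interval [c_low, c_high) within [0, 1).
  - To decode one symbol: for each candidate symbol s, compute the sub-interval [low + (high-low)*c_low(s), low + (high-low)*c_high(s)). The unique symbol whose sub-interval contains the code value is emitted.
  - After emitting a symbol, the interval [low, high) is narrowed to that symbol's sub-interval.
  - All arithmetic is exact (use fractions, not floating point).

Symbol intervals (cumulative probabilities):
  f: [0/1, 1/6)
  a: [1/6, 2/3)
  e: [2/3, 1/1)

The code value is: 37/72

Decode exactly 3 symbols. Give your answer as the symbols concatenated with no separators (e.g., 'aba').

Step 1: interval [0/1, 1/1), width = 1/1 - 0/1 = 1/1
  'f': [0/1 + 1/1*0/1, 0/1 + 1/1*1/6) = [0/1, 1/6)
  'a': [0/1 + 1/1*1/6, 0/1 + 1/1*2/3) = [1/6, 2/3) <- contains code 37/72
  'e': [0/1 + 1/1*2/3, 0/1 + 1/1*1/1) = [2/3, 1/1)
  emit 'a', narrow to [1/6, 2/3)
Step 2: interval [1/6, 2/3), width = 2/3 - 1/6 = 1/2
  'f': [1/6 + 1/2*0/1, 1/6 + 1/2*1/6) = [1/6, 1/4)
  'a': [1/6 + 1/2*1/6, 1/6 + 1/2*2/3) = [1/4, 1/2)
  'e': [1/6 + 1/2*2/3, 1/6 + 1/2*1/1) = [1/2, 2/3) <- contains code 37/72
  emit 'e', narrow to [1/2, 2/3)
Step 3: interval [1/2, 2/3), width = 2/3 - 1/2 = 1/6
  'f': [1/2 + 1/6*0/1, 1/2 + 1/6*1/6) = [1/2, 19/36) <- contains code 37/72
  'a': [1/2 + 1/6*1/6, 1/2 + 1/6*2/3) = [19/36, 11/18)
  'e': [1/2 + 1/6*2/3, 1/2 + 1/6*1/1) = [11/18, 2/3)
  emit 'f', narrow to [1/2, 19/36)

Answer: aef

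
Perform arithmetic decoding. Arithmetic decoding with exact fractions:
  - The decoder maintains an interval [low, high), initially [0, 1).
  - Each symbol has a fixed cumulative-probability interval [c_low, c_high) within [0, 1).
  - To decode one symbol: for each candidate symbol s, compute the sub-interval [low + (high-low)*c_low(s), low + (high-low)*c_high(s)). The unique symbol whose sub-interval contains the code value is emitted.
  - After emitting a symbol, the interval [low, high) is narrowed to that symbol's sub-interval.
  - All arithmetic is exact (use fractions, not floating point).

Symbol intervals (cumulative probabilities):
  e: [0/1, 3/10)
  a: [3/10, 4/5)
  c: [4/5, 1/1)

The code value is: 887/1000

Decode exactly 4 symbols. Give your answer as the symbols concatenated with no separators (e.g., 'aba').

Step 1: interval [0/1, 1/1), width = 1/1 - 0/1 = 1/1
  'e': [0/1 + 1/1*0/1, 0/1 + 1/1*3/10) = [0/1, 3/10)
  'a': [0/1 + 1/1*3/10, 0/1 + 1/1*4/5) = [3/10, 4/5)
  'c': [0/1 + 1/1*4/5, 0/1 + 1/1*1/1) = [4/5, 1/1) <- contains code 887/1000
  emit 'c', narrow to [4/5, 1/1)
Step 2: interval [4/5, 1/1), width = 1/1 - 4/5 = 1/5
  'e': [4/5 + 1/5*0/1, 4/5 + 1/5*3/10) = [4/5, 43/50)
  'a': [4/5 + 1/5*3/10, 4/5 + 1/5*4/5) = [43/50, 24/25) <- contains code 887/1000
  'c': [4/5 + 1/5*4/5, 4/5 + 1/5*1/1) = [24/25, 1/1)
  emit 'a', narrow to [43/50, 24/25)
Step 3: interval [43/50, 24/25), width = 24/25 - 43/50 = 1/10
  'e': [43/50 + 1/10*0/1, 43/50 + 1/10*3/10) = [43/50, 89/100) <- contains code 887/1000
  'a': [43/50 + 1/10*3/10, 43/50 + 1/10*4/5) = [89/100, 47/50)
  'c': [43/50 + 1/10*4/5, 43/50 + 1/10*1/1) = [47/50, 24/25)
  emit 'e', narrow to [43/50, 89/100)
Step 4: interval [43/50, 89/100), width = 89/100 - 43/50 = 3/100
  'e': [43/50 + 3/100*0/1, 43/50 + 3/100*3/10) = [43/50, 869/1000)
  'a': [43/50 + 3/100*3/10, 43/50 + 3/100*4/5) = [869/1000, 221/250)
  'c': [43/50 + 3/100*4/5, 43/50 + 3/100*1/1) = [221/250, 89/100) <- contains code 887/1000
  emit 'c', narrow to [221/250, 89/100)

Answer: caec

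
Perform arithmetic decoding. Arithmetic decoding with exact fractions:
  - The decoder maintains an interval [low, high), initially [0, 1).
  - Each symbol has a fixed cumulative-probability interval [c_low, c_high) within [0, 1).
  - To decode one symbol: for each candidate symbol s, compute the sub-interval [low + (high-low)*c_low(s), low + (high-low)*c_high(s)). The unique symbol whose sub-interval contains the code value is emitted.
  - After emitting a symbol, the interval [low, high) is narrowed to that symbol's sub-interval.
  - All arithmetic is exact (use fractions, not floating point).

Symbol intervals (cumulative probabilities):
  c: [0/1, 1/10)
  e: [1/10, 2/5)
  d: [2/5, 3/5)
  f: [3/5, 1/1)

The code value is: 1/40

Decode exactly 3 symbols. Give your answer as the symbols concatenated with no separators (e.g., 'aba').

Step 1: interval [0/1, 1/1), width = 1/1 - 0/1 = 1/1
  'c': [0/1 + 1/1*0/1, 0/1 + 1/1*1/10) = [0/1, 1/10) <- contains code 1/40
  'e': [0/1 + 1/1*1/10, 0/1 + 1/1*2/5) = [1/10, 2/5)
  'd': [0/1 + 1/1*2/5, 0/1 + 1/1*3/5) = [2/5, 3/5)
  'f': [0/1 + 1/1*3/5, 0/1 + 1/1*1/1) = [3/5, 1/1)
  emit 'c', narrow to [0/1, 1/10)
Step 2: interval [0/1, 1/10), width = 1/10 - 0/1 = 1/10
  'c': [0/1 + 1/10*0/1, 0/1 + 1/10*1/10) = [0/1, 1/100)
  'e': [0/1 + 1/10*1/10, 0/1 + 1/10*2/5) = [1/100, 1/25) <- contains code 1/40
  'd': [0/1 + 1/10*2/5, 0/1 + 1/10*3/5) = [1/25, 3/50)
  'f': [0/1 + 1/10*3/5, 0/1 + 1/10*1/1) = [3/50, 1/10)
  emit 'e', narrow to [1/100, 1/25)
Step 3: interval [1/100, 1/25), width = 1/25 - 1/100 = 3/100
  'c': [1/100 + 3/100*0/1, 1/100 + 3/100*1/10) = [1/100, 13/1000)
  'e': [1/100 + 3/100*1/10, 1/100 + 3/100*2/5) = [13/1000, 11/500)
  'd': [1/100 + 3/100*2/5, 1/100 + 3/100*3/5) = [11/500, 7/250) <- contains code 1/40
  'f': [1/100 + 3/100*3/5, 1/100 + 3/100*1/1) = [7/250, 1/25)
  emit 'd', narrow to [11/500, 7/250)

Answer: ced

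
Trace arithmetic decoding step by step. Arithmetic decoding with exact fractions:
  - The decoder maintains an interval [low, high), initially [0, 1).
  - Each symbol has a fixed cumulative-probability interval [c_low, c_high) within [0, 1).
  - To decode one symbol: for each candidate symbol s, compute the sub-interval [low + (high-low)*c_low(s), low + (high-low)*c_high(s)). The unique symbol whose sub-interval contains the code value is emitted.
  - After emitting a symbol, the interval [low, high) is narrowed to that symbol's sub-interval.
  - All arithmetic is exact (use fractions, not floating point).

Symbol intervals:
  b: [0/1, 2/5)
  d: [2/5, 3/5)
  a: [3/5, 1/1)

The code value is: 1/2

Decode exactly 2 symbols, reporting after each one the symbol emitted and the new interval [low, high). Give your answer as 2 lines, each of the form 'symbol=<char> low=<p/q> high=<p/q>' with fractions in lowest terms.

Answer: symbol=d low=2/5 high=3/5
symbol=d low=12/25 high=13/25

Derivation:
Step 1: interval [0/1, 1/1), width = 1/1 - 0/1 = 1/1
  'b': [0/1 + 1/1*0/1, 0/1 + 1/1*2/5) = [0/1, 2/5)
  'd': [0/1 + 1/1*2/5, 0/1 + 1/1*3/5) = [2/5, 3/5) <- contains code 1/2
  'a': [0/1 + 1/1*3/5, 0/1 + 1/1*1/1) = [3/5, 1/1)
  emit 'd', narrow to [2/5, 3/5)
Step 2: interval [2/5, 3/5), width = 3/5 - 2/5 = 1/5
  'b': [2/5 + 1/5*0/1, 2/5 + 1/5*2/5) = [2/5, 12/25)
  'd': [2/5 + 1/5*2/5, 2/5 + 1/5*3/5) = [12/25, 13/25) <- contains code 1/2
  'a': [2/5 + 1/5*3/5, 2/5 + 1/5*1/1) = [13/25, 3/5)
  emit 'd', narrow to [12/25, 13/25)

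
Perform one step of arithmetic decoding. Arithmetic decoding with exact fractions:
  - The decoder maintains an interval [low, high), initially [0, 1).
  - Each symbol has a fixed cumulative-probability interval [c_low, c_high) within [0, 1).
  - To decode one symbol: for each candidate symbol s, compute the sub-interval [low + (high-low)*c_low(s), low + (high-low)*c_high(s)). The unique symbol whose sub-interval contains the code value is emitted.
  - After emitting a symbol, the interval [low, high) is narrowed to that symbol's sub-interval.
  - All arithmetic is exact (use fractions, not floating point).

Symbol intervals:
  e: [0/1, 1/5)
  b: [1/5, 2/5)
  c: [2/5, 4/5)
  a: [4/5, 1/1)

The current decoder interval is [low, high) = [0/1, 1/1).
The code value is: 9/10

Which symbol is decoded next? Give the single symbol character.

Answer: a

Derivation:
Interval width = high − low = 1/1 − 0/1 = 1/1
Scaled code = (code − low) / width = (9/10 − 0/1) / 1/1 = 9/10
  e: [0/1, 1/5) 
  b: [1/5, 2/5) 
  c: [2/5, 4/5) 
  a: [4/5, 1/1) ← scaled code falls here ✓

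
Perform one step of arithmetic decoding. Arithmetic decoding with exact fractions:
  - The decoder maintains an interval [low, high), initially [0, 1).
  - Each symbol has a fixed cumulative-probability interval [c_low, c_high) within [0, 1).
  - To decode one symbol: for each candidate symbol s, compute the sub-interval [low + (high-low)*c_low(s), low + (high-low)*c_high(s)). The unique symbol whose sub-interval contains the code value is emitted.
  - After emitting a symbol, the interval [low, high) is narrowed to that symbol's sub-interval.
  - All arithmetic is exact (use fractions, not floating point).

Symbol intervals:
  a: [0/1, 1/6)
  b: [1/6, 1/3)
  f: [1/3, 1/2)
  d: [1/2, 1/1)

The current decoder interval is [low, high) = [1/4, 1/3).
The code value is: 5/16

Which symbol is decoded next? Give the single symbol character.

Interval width = high − low = 1/3 − 1/4 = 1/12
Scaled code = (code − low) / width = (5/16 − 1/4) / 1/12 = 3/4
  a: [0/1, 1/6) 
  b: [1/6, 1/3) 
  f: [1/3, 1/2) 
  d: [1/2, 1/1) ← scaled code falls here ✓

Answer: d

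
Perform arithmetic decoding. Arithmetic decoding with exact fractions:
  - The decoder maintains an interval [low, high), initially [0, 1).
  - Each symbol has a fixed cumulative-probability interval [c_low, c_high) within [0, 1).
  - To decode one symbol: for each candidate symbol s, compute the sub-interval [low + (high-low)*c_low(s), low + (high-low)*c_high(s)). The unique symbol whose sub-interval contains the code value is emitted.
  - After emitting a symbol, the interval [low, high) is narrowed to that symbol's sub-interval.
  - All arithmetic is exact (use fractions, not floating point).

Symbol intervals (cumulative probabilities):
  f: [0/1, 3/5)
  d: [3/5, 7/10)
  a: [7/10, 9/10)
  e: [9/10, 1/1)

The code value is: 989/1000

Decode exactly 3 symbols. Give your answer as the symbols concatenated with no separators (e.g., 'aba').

Answer: eae

Derivation:
Step 1: interval [0/1, 1/1), width = 1/1 - 0/1 = 1/1
  'f': [0/1 + 1/1*0/1, 0/1 + 1/1*3/5) = [0/1, 3/5)
  'd': [0/1 + 1/1*3/5, 0/1 + 1/1*7/10) = [3/5, 7/10)
  'a': [0/1 + 1/1*7/10, 0/1 + 1/1*9/10) = [7/10, 9/10)
  'e': [0/1 + 1/1*9/10, 0/1 + 1/1*1/1) = [9/10, 1/1) <- contains code 989/1000
  emit 'e', narrow to [9/10, 1/1)
Step 2: interval [9/10, 1/1), width = 1/1 - 9/10 = 1/10
  'f': [9/10 + 1/10*0/1, 9/10 + 1/10*3/5) = [9/10, 24/25)
  'd': [9/10 + 1/10*3/5, 9/10 + 1/10*7/10) = [24/25, 97/100)
  'a': [9/10 + 1/10*7/10, 9/10 + 1/10*9/10) = [97/100, 99/100) <- contains code 989/1000
  'e': [9/10 + 1/10*9/10, 9/10 + 1/10*1/1) = [99/100, 1/1)
  emit 'a', narrow to [97/100, 99/100)
Step 3: interval [97/100, 99/100), width = 99/100 - 97/100 = 1/50
  'f': [97/100 + 1/50*0/1, 97/100 + 1/50*3/5) = [97/100, 491/500)
  'd': [97/100 + 1/50*3/5, 97/100 + 1/50*7/10) = [491/500, 123/125)
  'a': [97/100 + 1/50*7/10, 97/100 + 1/50*9/10) = [123/125, 247/250)
  'e': [97/100 + 1/50*9/10, 97/100 + 1/50*1/1) = [247/250, 99/100) <- contains code 989/1000
  emit 'e', narrow to [247/250, 99/100)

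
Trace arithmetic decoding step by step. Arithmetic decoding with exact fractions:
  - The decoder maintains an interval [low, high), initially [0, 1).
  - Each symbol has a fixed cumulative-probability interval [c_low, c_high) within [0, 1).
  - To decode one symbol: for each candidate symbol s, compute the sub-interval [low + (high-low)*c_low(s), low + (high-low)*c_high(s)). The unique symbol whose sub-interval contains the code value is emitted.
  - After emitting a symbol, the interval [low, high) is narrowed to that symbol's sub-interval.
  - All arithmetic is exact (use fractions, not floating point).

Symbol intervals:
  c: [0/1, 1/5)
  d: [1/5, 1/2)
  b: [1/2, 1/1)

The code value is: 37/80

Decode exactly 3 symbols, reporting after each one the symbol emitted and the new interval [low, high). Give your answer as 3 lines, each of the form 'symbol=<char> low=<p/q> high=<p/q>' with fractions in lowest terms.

Step 1: interval [0/1, 1/1), width = 1/1 - 0/1 = 1/1
  'c': [0/1 + 1/1*0/1, 0/1 + 1/1*1/5) = [0/1, 1/5)
  'd': [0/1 + 1/1*1/5, 0/1 + 1/1*1/2) = [1/5, 1/2) <- contains code 37/80
  'b': [0/1 + 1/1*1/2, 0/1 + 1/1*1/1) = [1/2, 1/1)
  emit 'd', narrow to [1/5, 1/2)
Step 2: interval [1/5, 1/2), width = 1/2 - 1/5 = 3/10
  'c': [1/5 + 3/10*0/1, 1/5 + 3/10*1/5) = [1/5, 13/50)
  'd': [1/5 + 3/10*1/5, 1/5 + 3/10*1/2) = [13/50, 7/20)
  'b': [1/5 + 3/10*1/2, 1/5 + 3/10*1/1) = [7/20, 1/2) <- contains code 37/80
  emit 'b', narrow to [7/20, 1/2)
Step 3: interval [7/20, 1/2), width = 1/2 - 7/20 = 3/20
  'c': [7/20 + 3/20*0/1, 7/20 + 3/20*1/5) = [7/20, 19/50)
  'd': [7/20 + 3/20*1/5, 7/20 + 3/20*1/2) = [19/50, 17/40)
  'b': [7/20 + 3/20*1/2, 7/20 + 3/20*1/1) = [17/40, 1/2) <- contains code 37/80
  emit 'b', narrow to [17/40, 1/2)

Answer: symbol=d low=1/5 high=1/2
symbol=b low=7/20 high=1/2
symbol=b low=17/40 high=1/2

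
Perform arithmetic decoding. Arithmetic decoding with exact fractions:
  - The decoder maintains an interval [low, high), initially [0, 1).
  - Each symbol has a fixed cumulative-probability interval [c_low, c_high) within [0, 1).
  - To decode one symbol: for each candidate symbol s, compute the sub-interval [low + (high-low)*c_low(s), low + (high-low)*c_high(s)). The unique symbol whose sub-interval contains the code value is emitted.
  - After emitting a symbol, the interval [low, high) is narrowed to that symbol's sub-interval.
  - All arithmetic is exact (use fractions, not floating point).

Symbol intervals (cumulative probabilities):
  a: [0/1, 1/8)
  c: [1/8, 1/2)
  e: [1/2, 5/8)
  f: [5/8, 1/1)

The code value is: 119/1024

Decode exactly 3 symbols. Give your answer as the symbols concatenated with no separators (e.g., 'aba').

Step 1: interval [0/1, 1/1), width = 1/1 - 0/1 = 1/1
  'a': [0/1 + 1/1*0/1, 0/1 + 1/1*1/8) = [0/1, 1/8) <- contains code 119/1024
  'c': [0/1 + 1/1*1/8, 0/1 + 1/1*1/2) = [1/8, 1/2)
  'e': [0/1 + 1/1*1/2, 0/1 + 1/1*5/8) = [1/2, 5/8)
  'f': [0/1 + 1/1*5/8, 0/1 + 1/1*1/1) = [5/8, 1/1)
  emit 'a', narrow to [0/1, 1/8)
Step 2: interval [0/1, 1/8), width = 1/8 - 0/1 = 1/8
  'a': [0/1 + 1/8*0/1, 0/1 + 1/8*1/8) = [0/1, 1/64)
  'c': [0/1 + 1/8*1/8, 0/1 + 1/8*1/2) = [1/64, 1/16)
  'e': [0/1 + 1/8*1/2, 0/1 + 1/8*5/8) = [1/16, 5/64)
  'f': [0/1 + 1/8*5/8, 0/1 + 1/8*1/1) = [5/64, 1/8) <- contains code 119/1024
  emit 'f', narrow to [5/64, 1/8)
Step 3: interval [5/64, 1/8), width = 1/8 - 5/64 = 3/64
  'a': [5/64 + 3/64*0/1, 5/64 + 3/64*1/8) = [5/64, 43/512)
  'c': [5/64 + 3/64*1/8, 5/64 + 3/64*1/2) = [43/512, 13/128)
  'e': [5/64 + 3/64*1/2, 5/64 + 3/64*5/8) = [13/128, 55/512)
  'f': [5/64 + 3/64*5/8, 5/64 + 3/64*1/1) = [55/512, 1/8) <- contains code 119/1024
  emit 'f', narrow to [55/512, 1/8)

Answer: aff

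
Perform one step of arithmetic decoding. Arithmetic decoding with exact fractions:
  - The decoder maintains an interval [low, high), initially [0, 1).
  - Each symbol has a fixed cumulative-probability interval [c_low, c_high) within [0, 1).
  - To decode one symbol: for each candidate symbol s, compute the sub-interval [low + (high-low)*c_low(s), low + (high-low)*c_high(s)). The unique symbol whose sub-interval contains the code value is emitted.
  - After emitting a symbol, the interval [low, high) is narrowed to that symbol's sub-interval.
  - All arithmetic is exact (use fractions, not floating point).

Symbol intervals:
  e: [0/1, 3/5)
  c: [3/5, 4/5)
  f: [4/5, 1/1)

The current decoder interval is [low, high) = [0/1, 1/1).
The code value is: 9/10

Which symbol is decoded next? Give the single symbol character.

Interval width = high − low = 1/1 − 0/1 = 1/1
Scaled code = (code − low) / width = (9/10 − 0/1) / 1/1 = 9/10
  e: [0/1, 3/5) 
  c: [3/5, 4/5) 
  f: [4/5, 1/1) ← scaled code falls here ✓

Answer: f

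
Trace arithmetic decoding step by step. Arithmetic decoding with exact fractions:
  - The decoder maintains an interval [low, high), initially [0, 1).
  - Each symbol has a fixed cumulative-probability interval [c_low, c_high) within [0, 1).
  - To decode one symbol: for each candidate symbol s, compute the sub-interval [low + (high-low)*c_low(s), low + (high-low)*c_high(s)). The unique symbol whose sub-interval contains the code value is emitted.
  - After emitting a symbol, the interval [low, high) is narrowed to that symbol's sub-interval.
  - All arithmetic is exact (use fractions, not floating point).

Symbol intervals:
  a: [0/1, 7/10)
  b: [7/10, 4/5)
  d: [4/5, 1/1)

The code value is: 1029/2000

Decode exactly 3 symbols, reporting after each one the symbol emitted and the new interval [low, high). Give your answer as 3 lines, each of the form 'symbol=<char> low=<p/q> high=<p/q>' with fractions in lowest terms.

Step 1: interval [0/1, 1/1), width = 1/1 - 0/1 = 1/1
  'a': [0/1 + 1/1*0/1, 0/1 + 1/1*7/10) = [0/1, 7/10) <- contains code 1029/2000
  'b': [0/1 + 1/1*7/10, 0/1 + 1/1*4/5) = [7/10, 4/5)
  'd': [0/1 + 1/1*4/5, 0/1 + 1/1*1/1) = [4/5, 1/1)
  emit 'a', narrow to [0/1, 7/10)
Step 2: interval [0/1, 7/10), width = 7/10 - 0/1 = 7/10
  'a': [0/1 + 7/10*0/1, 0/1 + 7/10*7/10) = [0/1, 49/100)
  'b': [0/1 + 7/10*7/10, 0/1 + 7/10*4/5) = [49/100, 14/25) <- contains code 1029/2000
  'd': [0/1 + 7/10*4/5, 0/1 + 7/10*1/1) = [14/25, 7/10)
  emit 'b', narrow to [49/100, 14/25)
Step 3: interval [49/100, 14/25), width = 14/25 - 49/100 = 7/100
  'a': [49/100 + 7/100*0/1, 49/100 + 7/100*7/10) = [49/100, 539/1000) <- contains code 1029/2000
  'b': [49/100 + 7/100*7/10, 49/100 + 7/100*4/5) = [539/1000, 273/500)
  'd': [49/100 + 7/100*4/5, 49/100 + 7/100*1/1) = [273/500, 14/25)
  emit 'a', narrow to [49/100, 539/1000)

Answer: symbol=a low=0/1 high=7/10
symbol=b low=49/100 high=14/25
symbol=a low=49/100 high=539/1000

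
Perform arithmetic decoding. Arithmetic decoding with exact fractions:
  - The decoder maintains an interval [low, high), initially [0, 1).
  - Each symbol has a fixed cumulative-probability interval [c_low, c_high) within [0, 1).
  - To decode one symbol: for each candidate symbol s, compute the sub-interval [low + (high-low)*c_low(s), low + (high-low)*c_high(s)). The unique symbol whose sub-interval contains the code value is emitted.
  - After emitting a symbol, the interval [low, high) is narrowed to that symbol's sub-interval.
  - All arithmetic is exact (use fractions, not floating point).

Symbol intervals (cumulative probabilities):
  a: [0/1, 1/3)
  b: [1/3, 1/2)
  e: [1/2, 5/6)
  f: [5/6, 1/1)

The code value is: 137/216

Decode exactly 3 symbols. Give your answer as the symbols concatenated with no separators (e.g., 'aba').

Step 1: interval [0/1, 1/1), width = 1/1 - 0/1 = 1/1
  'a': [0/1 + 1/1*0/1, 0/1 + 1/1*1/3) = [0/1, 1/3)
  'b': [0/1 + 1/1*1/3, 0/1 + 1/1*1/2) = [1/3, 1/2)
  'e': [0/1 + 1/1*1/2, 0/1 + 1/1*5/6) = [1/2, 5/6) <- contains code 137/216
  'f': [0/1 + 1/1*5/6, 0/1 + 1/1*1/1) = [5/6, 1/1)
  emit 'e', narrow to [1/2, 5/6)
Step 2: interval [1/2, 5/6), width = 5/6 - 1/2 = 1/3
  'a': [1/2 + 1/3*0/1, 1/2 + 1/3*1/3) = [1/2, 11/18)
  'b': [1/2 + 1/3*1/3, 1/2 + 1/3*1/2) = [11/18, 2/3) <- contains code 137/216
  'e': [1/2 + 1/3*1/2, 1/2 + 1/3*5/6) = [2/3, 7/9)
  'f': [1/2 + 1/3*5/6, 1/2 + 1/3*1/1) = [7/9, 5/6)
  emit 'b', narrow to [11/18, 2/3)
Step 3: interval [11/18, 2/3), width = 2/3 - 11/18 = 1/18
  'a': [11/18 + 1/18*0/1, 11/18 + 1/18*1/3) = [11/18, 17/27)
  'b': [11/18 + 1/18*1/3, 11/18 + 1/18*1/2) = [17/27, 23/36) <- contains code 137/216
  'e': [11/18 + 1/18*1/2, 11/18 + 1/18*5/6) = [23/36, 71/108)
  'f': [11/18 + 1/18*5/6, 11/18 + 1/18*1/1) = [71/108, 2/3)
  emit 'b', narrow to [17/27, 23/36)

Answer: ebb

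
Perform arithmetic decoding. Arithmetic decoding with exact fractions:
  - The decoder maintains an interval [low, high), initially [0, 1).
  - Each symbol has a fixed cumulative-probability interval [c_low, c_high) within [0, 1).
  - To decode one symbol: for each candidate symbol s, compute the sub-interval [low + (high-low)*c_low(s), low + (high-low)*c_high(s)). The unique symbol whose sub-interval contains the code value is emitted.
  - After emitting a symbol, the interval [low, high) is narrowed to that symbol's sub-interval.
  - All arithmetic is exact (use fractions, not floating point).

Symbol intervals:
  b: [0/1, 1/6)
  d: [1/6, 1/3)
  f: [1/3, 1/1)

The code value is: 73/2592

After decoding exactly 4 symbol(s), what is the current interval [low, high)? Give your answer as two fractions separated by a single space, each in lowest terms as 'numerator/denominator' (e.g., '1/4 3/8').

Answer: 1/36 37/1296

Derivation:
Step 1: interval [0/1, 1/1), width = 1/1 - 0/1 = 1/1
  'b': [0/1 + 1/1*0/1, 0/1 + 1/1*1/6) = [0/1, 1/6) <- contains code 73/2592
  'd': [0/1 + 1/1*1/6, 0/1 + 1/1*1/3) = [1/6, 1/3)
  'f': [0/1 + 1/1*1/3, 0/1 + 1/1*1/1) = [1/3, 1/1)
  emit 'b', narrow to [0/1, 1/6)
Step 2: interval [0/1, 1/6), width = 1/6 - 0/1 = 1/6
  'b': [0/1 + 1/6*0/1, 0/1 + 1/6*1/6) = [0/1, 1/36)
  'd': [0/1 + 1/6*1/6, 0/1 + 1/6*1/3) = [1/36, 1/18) <- contains code 73/2592
  'f': [0/1 + 1/6*1/3, 0/1 + 1/6*1/1) = [1/18, 1/6)
  emit 'd', narrow to [1/36, 1/18)
Step 3: interval [1/36, 1/18), width = 1/18 - 1/36 = 1/36
  'b': [1/36 + 1/36*0/1, 1/36 + 1/36*1/6) = [1/36, 7/216) <- contains code 73/2592
  'd': [1/36 + 1/36*1/6, 1/36 + 1/36*1/3) = [7/216, 1/27)
  'f': [1/36 + 1/36*1/3, 1/36 + 1/36*1/1) = [1/27, 1/18)
  emit 'b', narrow to [1/36, 7/216)
Step 4: interval [1/36, 7/216), width = 7/216 - 1/36 = 1/216
  'b': [1/36 + 1/216*0/1, 1/36 + 1/216*1/6) = [1/36, 37/1296) <- contains code 73/2592
  'd': [1/36 + 1/216*1/6, 1/36 + 1/216*1/3) = [37/1296, 19/648)
  'f': [1/36 + 1/216*1/3, 1/36 + 1/216*1/1) = [19/648, 7/216)
  emit 'b', narrow to [1/36, 37/1296)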